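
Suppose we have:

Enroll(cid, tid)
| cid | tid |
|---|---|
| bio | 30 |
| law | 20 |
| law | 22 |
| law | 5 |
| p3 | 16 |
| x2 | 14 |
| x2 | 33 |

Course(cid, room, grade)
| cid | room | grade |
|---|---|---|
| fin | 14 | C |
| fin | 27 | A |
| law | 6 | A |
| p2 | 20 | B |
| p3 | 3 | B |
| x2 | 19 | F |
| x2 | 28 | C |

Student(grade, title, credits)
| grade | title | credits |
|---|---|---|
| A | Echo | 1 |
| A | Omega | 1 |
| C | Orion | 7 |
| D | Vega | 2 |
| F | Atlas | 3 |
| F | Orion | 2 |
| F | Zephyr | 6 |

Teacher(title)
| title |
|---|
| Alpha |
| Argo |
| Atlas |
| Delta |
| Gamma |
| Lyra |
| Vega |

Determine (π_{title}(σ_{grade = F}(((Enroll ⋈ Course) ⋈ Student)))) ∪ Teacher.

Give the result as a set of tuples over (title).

{Alpha, Argo, Atlas, Delta, Gamma, Lyra, Orion, Vega, Zephyr}

Enroll ⋈ Course (natural join on cid): {(law, 20, 6, A), (law, 22, 6, A), (law, 5, 6, A), (p3, 16, 3, B), (x2, 14, 19, F), (x2, 14, 28, C), (x2, 33, 19, F), (x2, 33, 28, C)}
(Enroll ⋈ Course) ⋈ Student (natural join on grade): {(law, 20, 6, A, Echo, 1), (law, 20, 6, A, Omega, 1), (law, 22, 6, A, Echo, 1), (law, 22, 6, A, Omega, 1), (law, 5, 6, A, Echo, 1), (law, 5, 6, A, Omega, 1), (x2, 14, 19, F, Atlas, 3), (x2, 14, 19, F, Orion, 2), (x2, 14, 19, F, Zephyr, 6), (x2, 14, 28, C, Orion, 7), (x2, 33, 19, F, Atlas, 3), (x2, 33, 19, F, Orion, 2), (x2, 33, 19, F, Zephyr, 6), (x2, 33, 28, C, Orion, 7)}
σ[grade = F]: keep tuples satisfying grade = F → {(x2, 14, 19, F, Atlas, 3), (x2, 14, 19, F, Orion, 2), (x2, 14, 19, F, Zephyr, 6), (x2, 33, 19, F, Atlas, 3), (x2, 33, 19, F, Orion, 2), (x2, 33, 19, F, Zephyr, 6)}
π[title]: project onto (title) (3 duplicate(s) eliminated) → {Atlas, Orion, Zephyr}
Set union of the two operands is {Alpha, Argo, Atlas, Delta, Gamma, Lyra, Orion, Vega, Zephyr}.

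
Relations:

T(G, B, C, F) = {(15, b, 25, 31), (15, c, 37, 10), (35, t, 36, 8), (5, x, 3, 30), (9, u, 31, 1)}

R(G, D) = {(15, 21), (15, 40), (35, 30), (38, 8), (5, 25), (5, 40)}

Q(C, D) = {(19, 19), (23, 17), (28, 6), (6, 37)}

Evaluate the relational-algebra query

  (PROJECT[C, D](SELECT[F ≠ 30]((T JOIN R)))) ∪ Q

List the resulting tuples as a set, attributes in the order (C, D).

Joining T and R on G yields {(15, b, 25, 31, 21), (15, b, 25, 31, 40), (15, c, 37, 10, 21), (15, c, 37, 10, 40), (35, t, 36, 8, 30), (5, x, 3, 30, 25), (5, x, 3, 30, 40)}.
Selection F ≠ 30: {(15, b, 25, 31, 21), (15, b, 25, 31, 40), (15, c, 37, 10, 21), (15, c, 37, 10, 40), (35, t, 36, 8, 30)}
π[C, D]: project onto (C, D) → {(25, 21), (25, 40), (36, 30), (37, 21), (37, 40)}
Union: {(25, 21), (25, 40), (36, 30), (37, 21), (37, 40)} with {(19, 19), (23, 17), (28, 6), (6, 37)} → {(19, 19), (23, 17), (25, 21), (25, 40), (28, 6), (36, 30), (37, 21), (37, 40), (6, 37)}

{(19, 19), (23, 17), (25, 21), (25, 40), (28, 6), (36, 30), (37, 21), (37, 40), (6, 37)}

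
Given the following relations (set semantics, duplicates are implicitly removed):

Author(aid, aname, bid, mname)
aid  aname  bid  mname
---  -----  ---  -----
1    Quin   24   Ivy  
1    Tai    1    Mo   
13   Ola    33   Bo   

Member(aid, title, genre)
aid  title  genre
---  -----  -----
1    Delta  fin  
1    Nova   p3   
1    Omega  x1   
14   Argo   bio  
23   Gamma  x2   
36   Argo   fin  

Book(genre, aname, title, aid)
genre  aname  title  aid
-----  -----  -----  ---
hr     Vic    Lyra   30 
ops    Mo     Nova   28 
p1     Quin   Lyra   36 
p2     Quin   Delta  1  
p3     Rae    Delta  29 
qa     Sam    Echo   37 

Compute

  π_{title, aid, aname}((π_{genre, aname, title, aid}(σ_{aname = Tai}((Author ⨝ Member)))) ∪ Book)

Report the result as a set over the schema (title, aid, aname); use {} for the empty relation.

Joining Author and Member on aid yields {(1, Quin, 24, Ivy, Delta, fin), (1, Quin, 24, Ivy, Nova, p3), (1, Quin, 24, Ivy, Omega, x1), (1, Tai, 1, Mo, Delta, fin), (1, Tai, 1, Mo, Nova, p3), (1, Tai, 1, Mo, Omega, x1)}.
Apply σ_{aname = Tai}; surviving tuples: {(1, Tai, 1, Mo, Delta, fin), (1, Tai, 1, Mo, Nova, p3), (1, Tai, 1, Mo, Omega, x1)}
Projecting to genre, aname, title, aid: {(fin, Tai, Delta, 1), (p3, Tai, Nova, 1), (x1, Tai, Omega, 1)}
Taking the union: {(fin, Tai, Delta, 1), (hr, Vic, Lyra, 30), (ops, Mo, Nova, 28), (p1, Quin, Lyra, 36), (p2, Quin, Delta, 1), (p3, Rae, Delta, 29), (p3, Tai, Nova, 1), (qa, Sam, Echo, 37), (x1, Tai, Omega, 1)}
Projecting to title, aid, aname: {(Delta, 1, Quin), (Delta, 1, Tai), (Delta, 29, Rae), (Echo, 37, Sam), (Lyra, 30, Vic), (Lyra, 36, Quin), (Nova, 1, Tai), (Nova, 28, Mo), (Omega, 1, Tai)}

{(Delta, 1, Quin), (Delta, 1, Tai), (Delta, 29, Rae), (Echo, 37, Sam), (Lyra, 30, Vic), (Lyra, 36, Quin), (Nova, 1, Tai), (Nova, 28, Mo), (Omega, 1, Tai)}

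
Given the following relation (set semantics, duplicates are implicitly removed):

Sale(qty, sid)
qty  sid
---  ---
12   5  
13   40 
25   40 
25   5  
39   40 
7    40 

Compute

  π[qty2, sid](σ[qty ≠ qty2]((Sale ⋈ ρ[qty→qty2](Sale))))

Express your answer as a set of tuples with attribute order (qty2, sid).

{(12, 5), (13, 40), (25, 40), (25, 5), (39, 40), (7, 40)}

ρ[qty→qty2]: schema becomes (qty2, sid); tuples unchanged.
Natural join on sid: {(12, 5, 12), (12, 5, 25), (13, 40, 13), (13, 40, 25), (13, 40, 39), (13, 40, 7), (25, 40, 13), (25, 40, 25), (25, 40, 39), (25, 40, 7), (25, 5, 12), (25, 5, 25), (39, 40, 13), (39, 40, 25), (39, 40, 39), (39, 40, 7), (7, 40, 13), (7, 40, 25), (7, 40, 39), (7, 40, 7)}
σ[qty ≠ qty2]: keep tuples satisfying qty ≠ qty2 → {(12, 5, 25), (13, 40, 25), (13, 40, 39), (13, 40, 7), (25, 40, 13), (25, 40, 39), (25, 40, 7), (25, 5, 12), (39, 40, 13), (39, 40, 25), (39, 40, 7), (7, 40, 13), (7, 40, 25), (7, 40, 39)}
π[qty2, sid]: project onto (qty2, sid) (8 duplicate(s) eliminated) → {(12, 5), (13, 40), (25, 40), (25, 5), (39, 40), (7, 40)}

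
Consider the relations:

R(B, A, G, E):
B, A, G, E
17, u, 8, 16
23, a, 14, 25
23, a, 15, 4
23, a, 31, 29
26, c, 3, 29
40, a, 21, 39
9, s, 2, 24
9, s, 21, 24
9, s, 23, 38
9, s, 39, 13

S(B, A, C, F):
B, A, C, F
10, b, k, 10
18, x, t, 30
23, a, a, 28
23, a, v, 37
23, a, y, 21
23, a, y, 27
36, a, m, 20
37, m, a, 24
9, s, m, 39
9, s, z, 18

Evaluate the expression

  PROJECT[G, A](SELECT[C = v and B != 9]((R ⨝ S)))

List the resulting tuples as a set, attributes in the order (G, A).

Natural join on B, A: {(23, a, 14, 25, a, 28), (23, a, 14, 25, v, 37), (23, a, 14, 25, y, 21), (23, a, 14, 25, y, 27), (23, a, 15, 4, a, 28), (23, a, 15, 4, v, 37), (23, a, 15, 4, y, 21), (23, a, 15, 4, y, 27), (23, a, 31, 29, a, 28), (23, a, 31, 29, v, 37), (23, a, 31, 29, y, 21), (23, a, 31, 29, y, 27), (9, s, 2, 24, m, 39), (9, s, 2, 24, z, 18), (9, s, 21, 24, m, 39), (9, s, 21, 24, z, 18), (9, s, 23, 38, m, 39), (9, s, 23, 38, z, 18), (9, s, 39, 13, m, 39), (9, s, 39, 13, z, 18)}
Apply σ_{C = v and B != 9}; surviving tuples: {(23, a, 14, 25, v, 37), (23, a, 15, 4, v, 37), (23, a, 31, 29, v, 37)}
π[G, A]: project onto (G, A) → {(14, a), (15, a), (31, a)}

{(14, a), (15, a), (31, a)}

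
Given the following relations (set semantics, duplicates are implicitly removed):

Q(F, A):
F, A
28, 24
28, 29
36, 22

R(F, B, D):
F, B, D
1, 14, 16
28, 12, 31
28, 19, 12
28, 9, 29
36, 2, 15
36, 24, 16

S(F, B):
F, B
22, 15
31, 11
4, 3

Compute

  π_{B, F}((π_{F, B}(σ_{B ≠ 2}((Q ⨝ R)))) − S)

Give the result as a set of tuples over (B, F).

Joining Q and R on F yields {(28, 24, 12, 31), (28, 24, 19, 12), (28, 24, 9, 29), (28, 29, 12, 31), (28, 29, 19, 12), (28, 29, 9, 29), (36, 22, 2, 15), (36, 22, 24, 16)}.
Apply σ_{B ≠ 2}; surviving tuples: {(28, 24, 12, 31), (28, 24, 19, 12), (28, 24, 9, 29), (28, 29, 12, 31), (28, 29, 19, 12), (28, 29, 9, 29), (36, 22, 24, 16)}
π_{F, B} gives {(28, 12), (28, 19), (28, 9), (36, 24)} (3 duplicate(s) eliminated).
Set difference of the two operands is {(28, 12), (28, 19), (28, 9), (36, 24)}.
π_{B, F} gives {(12, 28), (19, 28), (24, 36), (9, 28)}.

{(12, 28), (19, 28), (24, 36), (9, 28)}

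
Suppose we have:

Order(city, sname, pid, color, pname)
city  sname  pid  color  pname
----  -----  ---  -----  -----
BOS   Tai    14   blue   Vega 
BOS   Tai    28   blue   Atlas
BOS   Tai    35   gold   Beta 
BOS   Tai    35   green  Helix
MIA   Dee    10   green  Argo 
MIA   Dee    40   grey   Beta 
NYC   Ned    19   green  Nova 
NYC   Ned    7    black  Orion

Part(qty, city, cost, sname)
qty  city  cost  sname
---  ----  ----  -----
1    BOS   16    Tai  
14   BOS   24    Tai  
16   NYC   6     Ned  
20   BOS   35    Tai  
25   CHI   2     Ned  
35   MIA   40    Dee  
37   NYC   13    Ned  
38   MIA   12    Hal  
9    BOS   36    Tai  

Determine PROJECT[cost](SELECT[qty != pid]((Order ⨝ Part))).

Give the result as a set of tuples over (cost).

{13, 16, 24, 35, 36, 40, 6}

Order ⋈ Part (natural join on city, sname): {(BOS, Tai, 14, blue, Vega, 1, 16), (BOS, Tai, 14, blue, Vega, 14, 24), (BOS, Tai, 14, blue, Vega, 20, 35), (BOS, Tai, 14, blue, Vega, 9, 36), (BOS, Tai, 28, blue, Atlas, 1, 16), (BOS, Tai, 28, blue, Atlas, 14, 24), (BOS, Tai, 28, blue, Atlas, 20, 35), (BOS, Tai, 28, blue, Atlas, 9, 36), (BOS, Tai, 35, gold, Beta, 1, 16), (BOS, Tai, 35, gold, Beta, 14, 24), (BOS, Tai, 35, gold, Beta, 20, 35), (BOS, Tai, 35, gold, Beta, 9, 36), (BOS, Tai, 35, green, Helix, 1, 16), (BOS, Tai, 35, green, Helix, 14, 24), (BOS, Tai, 35, green, Helix, 20, 35), (BOS, Tai, 35, green, Helix, 9, 36), (MIA, Dee, 10, green, Argo, 35, 40), (MIA, Dee, 40, grey, Beta, 35, 40), (NYC, Ned, 19, green, Nova, 16, 6), (NYC, Ned, 19, green, Nova, 37, 13), (NYC, Ned, 7, black, Orion, 16, 6), (NYC, Ned, 7, black, Orion, 37, 13)}
σ[qty != pid]: keep tuples satisfying qty != pid → {(BOS, Tai, 14, blue, Vega, 1, 16), (BOS, Tai, 14, blue, Vega, 20, 35), (BOS, Tai, 14, blue, Vega, 9, 36), (BOS, Tai, 28, blue, Atlas, 1, 16), (BOS, Tai, 28, blue, Atlas, 14, 24), (BOS, Tai, 28, blue, Atlas, 20, 35), (BOS, Tai, 28, blue, Atlas, 9, 36), (BOS, Tai, 35, gold, Beta, 1, 16), (BOS, Tai, 35, gold, Beta, 14, 24), (BOS, Tai, 35, gold, Beta, 20, 35), (BOS, Tai, 35, gold, Beta, 9, 36), (BOS, Tai, 35, green, Helix, 1, 16), (BOS, Tai, 35, green, Helix, 14, 24), (BOS, Tai, 35, green, Helix, 20, 35), (BOS, Tai, 35, green, Helix, 9, 36), (MIA, Dee, 10, green, Argo, 35, 40), (MIA, Dee, 40, grey, Beta, 35, 40), (NYC, Ned, 19, green, Nova, 16, 6), (NYC, Ned, 19, green, Nova, 37, 13), (NYC, Ned, 7, black, Orion, 16, 6), (NYC, Ned, 7, black, Orion, 37, 13)}
π[cost]: project onto (cost) (14 duplicate(s) eliminated) → {13, 16, 24, 35, 36, 40, 6}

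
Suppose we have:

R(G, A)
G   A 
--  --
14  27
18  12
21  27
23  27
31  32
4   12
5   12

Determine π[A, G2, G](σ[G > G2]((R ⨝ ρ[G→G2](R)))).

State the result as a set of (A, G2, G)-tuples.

ρ[G→G2]: schema becomes (G2, A); tuples unchanged.
Joining R and ρ[G→G2](R) on A yields {(14, 27, 14), (14, 27, 21), (14, 27, 23), (18, 12, 18), (18, 12, 4), (18, 12, 5), (21, 27, 14), (21, 27, 21), (21, 27, 23), (23, 27, 14), (23, 27, 21), (23, 27, 23), (31, 32, 31), (4, 12, 18), (4, 12, 4), (4, 12, 5), (5, 12, 18), (5, 12, 4), (5, 12, 5)}.
Selection G > G2: {(18, 12, 4), (18, 12, 5), (21, 27, 14), (23, 27, 14), (23, 27, 21), (5, 12, 4)}
π[A, G2, G]: project onto (A, G2, G) → {(12, 4, 18), (12, 4, 5), (12, 5, 18), (27, 14, 21), (27, 14, 23), (27, 21, 23)}

{(12, 4, 18), (12, 4, 5), (12, 5, 18), (27, 14, 21), (27, 14, 23), (27, 21, 23)}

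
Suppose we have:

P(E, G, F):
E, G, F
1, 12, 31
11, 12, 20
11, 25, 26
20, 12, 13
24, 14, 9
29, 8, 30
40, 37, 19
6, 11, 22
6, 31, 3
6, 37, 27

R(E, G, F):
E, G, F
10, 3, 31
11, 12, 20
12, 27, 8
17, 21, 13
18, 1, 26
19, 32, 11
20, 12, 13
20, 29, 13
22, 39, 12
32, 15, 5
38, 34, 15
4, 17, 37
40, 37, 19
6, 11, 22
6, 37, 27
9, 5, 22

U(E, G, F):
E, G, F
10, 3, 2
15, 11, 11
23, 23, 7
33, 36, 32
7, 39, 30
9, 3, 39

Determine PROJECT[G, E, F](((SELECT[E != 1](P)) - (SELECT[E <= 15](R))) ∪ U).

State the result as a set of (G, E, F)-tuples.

{(11, 15, 11), (12, 20, 13), (14, 24, 9), (23, 23, 7), (25, 11, 26), (3, 10, 2), (3, 9, 39), (31, 6, 3), (36, 33, 32), (37, 40, 19), (39, 7, 30), (8, 29, 30)}

Apply σ_{E != 1}; surviving tuples: {(11, 12, 20), (11, 25, 26), (20, 12, 13), (24, 14, 9), (29, 8, 30), (40, 37, 19), (6, 11, 22), (6, 31, 3), (6, 37, 27)}
Apply σ_{E <= 15}; surviving tuples: {(10, 3, 31), (11, 12, 20), (12, 27, 8), (4, 17, 37), (6, 11, 22), (6, 37, 27), (9, 5, 22)}
Difference: {(11, 12, 20), (11, 25, 26), (20, 12, 13), (24, 14, 9), (29, 8, 30), (40, 37, 19), (6, 11, 22), (6, 31, 3), (6, 37, 27)} with {(10, 3, 31), (11, 12, 20), (12, 27, 8), (4, 17, 37), (6, 11, 22), (6, 37, 27), (9, 5, 22)} → {(11, 25, 26), (20, 12, 13), (24, 14, 9), (29, 8, 30), (40, 37, 19), (6, 31, 3)}
Union: {(11, 25, 26), (20, 12, 13), (24, 14, 9), (29, 8, 30), (40, 37, 19), (6, 31, 3)} with {(10, 3, 2), (15, 11, 11), (23, 23, 7), (33, 36, 32), (7, 39, 30), (9, 3, 39)} → {(10, 3, 2), (11, 25, 26), (15, 11, 11), (20, 12, 13), (23, 23, 7), (24, 14, 9), (29, 8, 30), (33, 36, 32), (40, 37, 19), (6, 31, 3), (7, 39, 30), (9, 3, 39)}
Keep only column(s) G, E, F: {(11, 15, 11), (12, 20, 13), (14, 24, 9), (23, 23, 7), (25, 11, 26), (3, 10, 2), (3, 9, 39), (31, 6, 3), (36, 33, 32), (37, 40, 19), (39, 7, 30), (8, 29, 30)}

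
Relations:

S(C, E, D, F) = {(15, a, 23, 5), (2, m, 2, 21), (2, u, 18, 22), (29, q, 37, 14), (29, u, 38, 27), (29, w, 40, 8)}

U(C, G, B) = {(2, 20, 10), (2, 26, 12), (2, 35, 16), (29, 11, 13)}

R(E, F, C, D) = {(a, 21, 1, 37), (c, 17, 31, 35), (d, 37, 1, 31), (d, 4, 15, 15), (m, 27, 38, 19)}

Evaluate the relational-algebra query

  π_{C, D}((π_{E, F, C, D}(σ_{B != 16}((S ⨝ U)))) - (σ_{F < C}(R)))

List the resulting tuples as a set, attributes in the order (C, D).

{(2, 18), (2, 2), (29, 37), (29, 38), (29, 40)}

S ⋈ U (natural join on C): {(2, m, 2, 21, 20, 10), (2, m, 2, 21, 26, 12), (2, m, 2, 21, 35, 16), (2, u, 18, 22, 20, 10), (2, u, 18, 22, 26, 12), (2, u, 18, 22, 35, 16), (29, q, 37, 14, 11, 13), (29, u, 38, 27, 11, 13), (29, w, 40, 8, 11, 13)}
Filtering on B != 16 leaves {(2, m, 2, 21, 20, 10), (2, m, 2, 21, 26, 12), (2, u, 18, 22, 20, 10), (2, u, 18, 22, 26, 12), (29, q, 37, 14, 11, 13), (29, u, 38, 27, 11, 13), (29, w, 40, 8, 11, 13)}.
π_{E, F, C, D} gives {(m, 21, 2, 2), (q, 14, 29, 37), (u, 22, 2, 18), (u, 27, 29, 38), (w, 8, 29, 40)} (2 duplicate(s) eliminated).
Filtering on F < C leaves {(c, 17, 31, 35), (d, 4, 15, 15), (m, 27, 38, 19)}.
Taking the difference: {(m, 21, 2, 2), (q, 14, 29, 37), (u, 22, 2, 18), (u, 27, 29, 38), (w, 8, 29, 40)}
π_{C, D} gives {(2, 18), (2, 2), (29, 37), (29, 38), (29, 40)}.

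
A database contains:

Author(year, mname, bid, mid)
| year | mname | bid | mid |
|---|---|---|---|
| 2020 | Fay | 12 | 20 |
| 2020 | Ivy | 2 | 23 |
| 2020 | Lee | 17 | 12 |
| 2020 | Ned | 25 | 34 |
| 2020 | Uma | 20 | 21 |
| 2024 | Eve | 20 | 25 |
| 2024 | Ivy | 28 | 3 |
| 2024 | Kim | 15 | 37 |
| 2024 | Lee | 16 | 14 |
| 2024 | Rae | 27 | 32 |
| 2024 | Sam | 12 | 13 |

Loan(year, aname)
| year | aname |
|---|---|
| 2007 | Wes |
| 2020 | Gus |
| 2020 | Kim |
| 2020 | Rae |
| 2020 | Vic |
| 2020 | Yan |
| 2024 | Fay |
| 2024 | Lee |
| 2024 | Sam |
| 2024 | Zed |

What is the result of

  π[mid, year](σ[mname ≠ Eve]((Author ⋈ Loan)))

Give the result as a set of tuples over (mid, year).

Joining Author and Loan on year yields {(2020, Fay, 12, 20, Gus), (2020, Fay, 12, 20, Kim), (2020, Fay, 12, 20, Rae), (2020, Fay, 12, 20, Vic), (2020, Fay, 12, 20, Yan), (2020, Ivy, 2, 23, Gus), (2020, Ivy, 2, 23, Kim), (2020, Ivy, 2, 23, Rae), (2020, Ivy, 2, 23, Vic), (2020, Ivy, 2, 23, Yan), (2020, Lee, 17, 12, Gus), (2020, Lee, 17, 12, Kim), (2020, Lee, 17, 12, Rae), (2020, Lee, 17, 12, Vic), (2020, Lee, 17, 12, Yan), (2020, Ned, 25, 34, Gus), (2020, Ned, 25, 34, Kim), (2020, Ned, 25, 34, Rae), (2020, Ned, 25, 34, Vic), (2020, Ned, 25, 34, Yan), (2020, Uma, 20, 21, Gus), (2020, Uma, 20, 21, Kim), (2020, Uma, 20, 21, Rae), (2020, Uma, 20, 21, Vic), (2020, Uma, 20, 21, Yan), (2024, Eve, 20, 25, Fay), (2024, Eve, 20, 25, Lee), (2024, Eve, 20, 25, Sam), (2024, Eve, 20, 25, Zed), (2024, Ivy, 28, 3, Fay), (2024, Ivy, 28, 3, Lee), (2024, Ivy, 28, 3, Sam), (2024, Ivy, 28, 3, Zed), (2024, Kim, 15, 37, Fay), (2024, Kim, 15, 37, Lee), (2024, Kim, 15, 37, Sam), (2024, Kim, 15, 37, Zed), (2024, Lee, 16, 14, Fay), (2024, Lee, 16, 14, Lee), (2024, Lee, 16, 14, Sam), (2024, Lee, 16, 14, Zed), (2024, Rae, 27, 32, Fay), (2024, Rae, 27, 32, Lee), (2024, Rae, 27, 32, Sam), (2024, Rae, 27, 32, Zed), (2024, Sam, 12, 13, Fay), (2024, Sam, 12, 13, Lee), (2024, Sam, 12, 13, Sam), (2024, Sam, 12, 13, Zed)}.
σ[mname ≠ Eve]: keep tuples satisfying mname ≠ Eve → {(2020, Fay, 12, 20, Gus), (2020, Fay, 12, 20, Kim), (2020, Fay, 12, 20, Rae), (2020, Fay, 12, 20, Vic), (2020, Fay, 12, 20, Yan), (2020, Ivy, 2, 23, Gus), (2020, Ivy, 2, 23, Kim), (2020, Ivy, 2, 23, Rae), (2020, Ivy, 2, 23, Vic), (2020, Ivy, 2, 23, Yan), (2020, Lee, 17, 12, Gus), (2020, Lee, 17, 12, Kim), (2020, Lee, 17, 12, Rae), (2020, Lee, 17, 12, Vic), (2020, Lee, 17, 12, Yan), (2020, Ned, 25, 34, Gus), (2020, Ned, 25, 34, Kim), (2020, Ned, 25, 34, Rae), (2020, Ned, 25, 34, Vic), (2020, Ned, 25, 34, Yan), (2020, Uma, 20, 21, Gus), (2020, Uma, 20, 21, Kim), (2020, Uma, 20, 21, Rae), (2020, Uma, 20, 21, Vic), (2020, Uma, 20, 21, Yan), (2024, Ivy, 28, 3, Fay), (2024, Ivy, 28, 3, Lee), (2024, Ivy, 28, 3, Sam), (2024, Ivy, 28, 3, Zed), (2024, Kim, 15, 37, Fay), (2024, Kim, 15, 37, Lee), (2024, Kim, 15, 37, Sam), (2024, Kim, 15, 37, Zed), (2024, Lee, 16, 14, Fay), (2024, Lee, 16, 14, Lee), (2024, Lee, 16, 14, Sam), (2024, Lee, 16, 14, Zed), (2024, Rae, 27, 32, Fay), (2024, Rae, 27, 32, Lee), (2024, Rae, 27, 32, Sam), (2024, Rae, 27, 32, Zed), (2024, Sam, 12, 13, Fay), (2024, Sam, 12, 13, Lee), (2024, Sam, 12, 13, Sam), (2024, Sam, 12, 13, Zed)}
Projecting to mid, year (35 duplicate(s) eliminated): {(12, 2020), (13, 2024), (14, 2024), (20, 2020), (21, 2020), (23, 2020), (3, 2024), (32, 2024), (34, 2020), (37, 2024)}

{(12, 2020), (13, 2024), (14, 2024), (20, 2020), (21, 2020), (23, 2020), (3, 2024), (32, 2024), (34, 2020), (37, 2024)}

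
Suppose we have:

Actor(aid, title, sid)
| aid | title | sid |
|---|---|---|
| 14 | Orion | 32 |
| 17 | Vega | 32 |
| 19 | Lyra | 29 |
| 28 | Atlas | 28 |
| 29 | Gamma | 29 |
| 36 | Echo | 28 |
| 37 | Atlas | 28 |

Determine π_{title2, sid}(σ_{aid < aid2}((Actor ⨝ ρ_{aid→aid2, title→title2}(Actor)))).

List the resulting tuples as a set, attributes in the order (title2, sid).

{(Atlas, 28), (Echo, 28), (Gamma, 29), (Vega, 32)}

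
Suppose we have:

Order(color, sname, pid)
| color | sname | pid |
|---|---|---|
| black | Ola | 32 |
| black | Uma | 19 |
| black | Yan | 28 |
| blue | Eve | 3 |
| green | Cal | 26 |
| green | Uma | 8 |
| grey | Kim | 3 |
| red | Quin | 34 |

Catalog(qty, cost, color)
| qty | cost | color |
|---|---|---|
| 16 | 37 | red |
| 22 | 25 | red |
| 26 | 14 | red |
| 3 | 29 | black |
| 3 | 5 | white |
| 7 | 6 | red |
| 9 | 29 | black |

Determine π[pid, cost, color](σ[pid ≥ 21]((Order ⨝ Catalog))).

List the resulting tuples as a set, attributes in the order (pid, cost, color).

{(28, 29, black), (32, 29, black), (34, 14, red), (34, 25, red), (34, 37, red), (34, 6, red)}

Natural join on color: {(black, Ola, 32, 3, 29), (black, Ola, 32, 9, 29), (black, Uma, 19, 3, 29), (black, Uma, 19, 9, 29), (black, Yan, 28, 3, 29), (black, Yan, 28, 9, 29), (red, Quin, 34, 16, 37), (red, Quin, 34, 22, 25), (red, Quin, 34, 26, 14), (red, Quin, 34, 7, 6)}
Filtering on pid ≥ 21 leaves {(black, Ola, 32, 3, 29), (black, Ola, 32, 9, 29), (black, Yan, 28, 3, 29), (black, Yan, 28, 9, 29), (red, Quin, 34, 16, 37), (red, Quin, 34, 22, 25), (red, Quin, 34, 26, 14), (red, Quin, 34, 7, 6)}.
Keep only column(s) pid, cost, color (2 duplicate(s) eliminated): {(28, 29, black), (32, 29, black), (34, 14, red), (34, 25, red), (34, 37, red), (34, 6, red)}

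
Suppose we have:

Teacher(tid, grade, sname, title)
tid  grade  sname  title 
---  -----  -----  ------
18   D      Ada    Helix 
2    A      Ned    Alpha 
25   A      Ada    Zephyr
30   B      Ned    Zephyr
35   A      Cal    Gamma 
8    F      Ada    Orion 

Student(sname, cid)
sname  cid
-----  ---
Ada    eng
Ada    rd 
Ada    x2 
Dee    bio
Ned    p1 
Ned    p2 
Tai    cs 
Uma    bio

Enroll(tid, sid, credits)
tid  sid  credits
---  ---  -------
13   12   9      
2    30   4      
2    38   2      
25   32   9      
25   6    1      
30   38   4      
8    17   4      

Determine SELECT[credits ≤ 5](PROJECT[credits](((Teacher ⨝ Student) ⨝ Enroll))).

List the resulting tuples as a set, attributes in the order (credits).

Natural join on sname: {(18, D, Ada, Helix, eng), (18, D, Ada, Helix, rd), (18, D, Ada, Helix, x2), (2, A, Ned, Alpha, p1), (2, A, Ned, Alpha, p2), (25, A, Ada, Zephyr, eng), (25, A, Ada, Zephyr, rd), (25, A, Ada, Zephyr, x2), (30, B, Ned, Zephyr, p1), (30, B, Ned, Zephyr, p2), (8, F, Ada, Orion, eng), (8, F, Ada, Orion, rd), (8, F, Ada, Orion, x2)}
Natural join on tid: {(2, A, Ned, Alpha, p1, 30, 4), (2, A, Ned, Alpha, p1, 38, 2), (2, A, Ned, Alpha, p2, 30, 4), (2, A, Ned, Alpha, p2, 38, 2), (25, A, Ada, Zephyr, eng, 32, 9), (25, A, Ada, Zephyr, eng, 6, 1), (25, A, Ada, Zephyr, rd, 32, 9), (25, A, Ada, Zephyr, rd, 6, 1), (25, A, Ada, Zephyr, x2, 32, 9), (25, A, Ada, Zephyr, x2, 6, 1), (30, B, Ned, Zephyr, p1, 38, 4), (30, B, Ned, Zephyr, p2, 38, 4), (8, F, Ada, Orion, eng, 17, 4), (8, F, Ada, Orion, rd, 17, 4), (8, F, Ada, Orion, x2, 17, 4)}
Keep only column(s) credits (11 duplicate(s) eliminated): {1, 2, 4, 9}
Apply σ_{credits ≤ 5}; surviving tuples: {1, 2, 4}

{1, 2, 4}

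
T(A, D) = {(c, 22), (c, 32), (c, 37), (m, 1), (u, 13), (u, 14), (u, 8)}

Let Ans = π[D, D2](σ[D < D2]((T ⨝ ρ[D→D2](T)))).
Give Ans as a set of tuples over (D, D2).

{(13, 14), (22, 32), (22, 37), (32, 37), (8, 13), (8, 14)}

ρ[D→D2]: schema becomes (A, D2); tuples unchanged.
Natural join on A: {(c, 22, 22), (c, 22, 32), (c, 22, 37), (c, 32, 22), (c, 32, 32), (c, 32, 37), (c, 37, 22), (c, 37, 32), (c, 37, 37), (m, 1, 1), (u, 13, 13), (u, 13, 14), (u, 13, 8), (u, 14, 13), (u, 14, 14), (u, 14, 8), (u, 8, 13), (u, 8, 14), (u, 8, 8)}
Filtering on D < D2 leaves {(c, 22, 32), (c, 22, 37), (c, 32, 37), (u, 13, 14), (u, 8, 13), (u, 8, 14)}.
Projecting to D, D2: {(13, 14), (22, 32), (22, 37), (32, 37), (8, 13), (8, 14)}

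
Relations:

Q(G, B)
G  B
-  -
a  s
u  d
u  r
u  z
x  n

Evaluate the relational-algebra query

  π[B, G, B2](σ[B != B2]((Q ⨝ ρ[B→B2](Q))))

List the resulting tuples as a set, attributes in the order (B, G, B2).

ρ[B→B2]: schema becomes (G, B2); tuples unchanged.
Q ⋈ ρ[B→B2](Q) (natural join on G): {(a, s, s), (u, d, d), (u, d, r), (u, d, z), (u, r, d), (u, r, r), (u, r, z), (u, z, d), (u, z, r), (u, z, z), (x, n, n)}
σ[B != B2]: keep tuples satisfying B != B2 → {(u, d, r), (u, d, z), (u, r, d), (u, r, z), (u, z, d), (u, z, r)}
Keep only column(s) B, G, B2: {(d, u, r), (d, u, z), (r, u, d), (r, u, z), (z, u, d), (z, u, r)}

{(d, u, r), (d, u, z), (r, u, d), (r, u, z), (z, u, d), (z, u, r)}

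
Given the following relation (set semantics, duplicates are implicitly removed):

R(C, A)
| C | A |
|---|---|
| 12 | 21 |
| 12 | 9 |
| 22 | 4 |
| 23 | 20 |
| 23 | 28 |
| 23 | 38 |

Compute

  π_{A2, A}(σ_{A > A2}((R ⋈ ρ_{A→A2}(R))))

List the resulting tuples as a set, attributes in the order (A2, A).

{(20, 28), (20, 38), (28, 38), (9, 21)}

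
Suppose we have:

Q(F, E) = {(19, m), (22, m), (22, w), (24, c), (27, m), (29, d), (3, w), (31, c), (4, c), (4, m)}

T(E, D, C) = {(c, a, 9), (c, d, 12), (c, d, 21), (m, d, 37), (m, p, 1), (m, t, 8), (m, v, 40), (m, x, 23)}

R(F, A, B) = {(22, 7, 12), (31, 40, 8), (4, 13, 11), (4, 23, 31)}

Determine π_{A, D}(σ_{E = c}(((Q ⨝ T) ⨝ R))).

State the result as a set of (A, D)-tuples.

{(13, a), (13, d), (23, a), (23, d), (40, a), (40, d)}

Q ⋈ T (natural join on E): {(19, m, d, 37), (19, m, p, 1), (19, m, t, 8), (19, m, v, 40), (19, m, x, 23), (22, m, d, 37), (22, m, p, 1), (22, m, t, 8), (22, m, v, 40), (22, m, x, 23), (24, c, a, 9), (24, c, d, 12), (24, c, d, 21), (27, m, d, 37), (27, m, p, 1), (27, m, t, 8), (27, m, v, 40), (27, m, x, 23), (31, c, a, 9), (31, c, d, 12), (31, c, d, 21), (4, c, a, 9), (4, c, d, 12), (4, c, d, 21), (4, m, d, 37), (4, m, p, 1), (4, m, t, 8), (4, m, v, 40), (4, m, x, 23)}
(Q ⨝ T) ⋈ R (natural join on F): {(22, m, d, 37, 7, 12), (22, m, p, 1, 7, 12), (22, m, t, 8, 7, 12), (22, m, v, 40, 7, 12), (22, m, x, 23, 7, 12), (31, c, a, 9, 40, 8), (31, c, d, 12, 40, 8), (31, c, d, 21, 40, 8), (4, c, a, 9, 13, 11), (4, c, a, 9, 23, 31), (4, c, d, 12, 13, 11), (4, c, d, 12, 23, 31), (4, c, d, 21, 13, 11), (4, c, d, 21, 23, 31), (4, m, d, 37, 13, 11), (4, m, d, 37, 23, 31), (4, m, p, 1, 13, 11), (4, m, p, 1, 23, 31), (4, m, t, 8, 13, 11), (4, m, t, 8, 23, 31), (4, m, v, 40, 13, 11), (4, m, v, 40, 23, 31), (4, m, x, 23, 13, 11), (4, m, x, 23, 23, 31)}
Apply σ_{E = c}; surviving tuples: {(31, c, a, 9, 40, 8), (31, c, d, 12, 40, 8), (31, c, d, 21, 40, 8), (4, c, a, 9, 13, 11), (4, c, a, 9, 23, 31), (4, c, d, 12, 13, 11), (4, c, d, 12, 23, 31), (4, c, d, 21, 13, 11), (4, c, d, 21, 23, 31)}
π[A, D]: project onto (A, D) (3 duplicate(s) eliminated) → {(13, a), (13, d), (23, a), (23, d), (40, a), (40, d)}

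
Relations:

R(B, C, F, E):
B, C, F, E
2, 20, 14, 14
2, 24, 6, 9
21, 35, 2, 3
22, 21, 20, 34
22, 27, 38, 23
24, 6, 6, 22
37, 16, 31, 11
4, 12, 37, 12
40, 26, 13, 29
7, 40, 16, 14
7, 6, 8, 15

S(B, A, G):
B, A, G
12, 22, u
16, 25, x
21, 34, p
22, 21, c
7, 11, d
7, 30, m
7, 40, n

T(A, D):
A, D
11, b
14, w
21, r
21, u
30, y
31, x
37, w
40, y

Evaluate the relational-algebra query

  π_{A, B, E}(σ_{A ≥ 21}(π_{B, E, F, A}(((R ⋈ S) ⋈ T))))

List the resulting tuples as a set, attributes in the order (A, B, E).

{(21, 22, 23), (21, 22, 34), (30, 7, 14), (30, 7, 15), (40, 7, 14), (40, 7, 15)}

Natural join on B: {(21, 35, 2, 3, 34, p), (22, 21, 20, 34, 21, c), (22, 27, 38, 23, 21, c), (7, 40, 16, 14, 11, d), (7, 40, 16, 14, 30, m), (7, 40, 16, 14, 40, n), (7, 6, 8, 15, 11, d), (7, 6, 8, 15, 30, m), (7, 6, 8, 15, 40, n)}
Natural join on A: {(22, 21, 20, 34, 21, c, r), (22, 21, 20, 34, 21, c, u), (22, 27, 38, 23, 21, c, r), (22, 27, 38, 23, 21, c, u), (7, 40, 16, 14, 11, d, b), (7, 40, 16, 14, 30, m, y), (7, 40, 16, 14, 40, n, y), (7, 6, 8, 15, 11, d, b), (7, 6, 8, 15, 30, m, y), (7, 6, 8, 15, 40, n, y)}
π_{B, E, F, A} gives {(22, 23, 38, 21), (22, 34, 20, 21), (7, 14, 16, 11), (7, 14, 16, 30), (7, 14, 16, 40), (7, 15, 8, 11), (7, 15, 8, 30), (7, 15, 8, 40)} (2 duplicate(s) eliminated).
Apply σ_{A ≥ 21}; surviving tuples: {(22, 23, 38, 21), (22, 34, 20, 21), (7, 14, 16, 30), (7, 14, 16, 40), (7, 15, 8, 30), (7, 15, 8, 40)}
π_{A, B, E} gives {(21, 22, 23), (21, 22, 34), (30, 7, 14), (30, 7, 15), (40, 7, 14), (40, 7, 15)}.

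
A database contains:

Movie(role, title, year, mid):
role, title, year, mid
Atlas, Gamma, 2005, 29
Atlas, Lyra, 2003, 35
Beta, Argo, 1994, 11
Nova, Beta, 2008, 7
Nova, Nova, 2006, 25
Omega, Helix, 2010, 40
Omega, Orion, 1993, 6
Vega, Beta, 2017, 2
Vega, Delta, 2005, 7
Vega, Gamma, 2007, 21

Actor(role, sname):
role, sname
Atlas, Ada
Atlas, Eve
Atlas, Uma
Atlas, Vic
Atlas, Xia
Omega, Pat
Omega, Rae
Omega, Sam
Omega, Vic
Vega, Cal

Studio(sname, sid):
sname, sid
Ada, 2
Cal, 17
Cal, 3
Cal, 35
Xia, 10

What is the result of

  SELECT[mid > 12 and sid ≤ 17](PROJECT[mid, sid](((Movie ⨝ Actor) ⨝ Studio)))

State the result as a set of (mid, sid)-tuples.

{(21, 17), (21, 3), (29, 10), (29, 2), (35, 10), (35, 2)}

Natural join on role: {(Atlas, Gamma, 2005, 29, Ada), (Atlas, Gamma, 2005, 29, Eve), (Atlas, Gamma, 2005, 29, Uma), (Atlas, Gamma, 2005, 29, Vic), (Atlas, Gamma, 2005, 29, Xia), (Atlas, Lyra, 2003, 35, Ada), (Atlas, Lyra, 2003, 35, Eve), (Atlas, Lyra, 2003, 35, Uma), (Atlas, Lyra, 2003, 35, Vic), (Atlas, Lyra, 2003, 35, Xia), (Omega, Helix, 2010, 40, Pat), (Omega, Helix, 2010, 40, Rae), (Omega, Helix, 2010, 40, Sam), (Omega, Helix, 2010, 40, Vic), (Omega, Orion, 1993, 6, Pat), (Omega, Orion, 1993, 6, Rae), (Omega, Orion, 1993, 6, Sam), (Omega, Orion, 1993, 6, Vic), (Vega, Beta, 2017, 2, Cal), (Vega, Delta, 2005, 7, Cal), (Vega, Gamma, 2007, 21, Cal)}
Natural join on sname: {(Atlas, Gamma, 2005, 29, Ada, 2), (Atlas, Gamma, 2005, 29, Xia, 10), (Atlas, Lyra, 2003, 35, Ada, 2), (Atlas, Lyra, 2003, 35, Xia, 10), (Vega, Beta, 2017, 2, Cal, 17), (Vega, Beta, 2017, 2, Cal, 3), (Vega, Beta, 2017, 2, Cal, 35), (Vega, Delta, 2005, 7, Cal, 17), (Vega, Delta, 2005, 7, Cal, 3), (Vega, Delta, 2005, 7, Cal, 35), (Vega, Gamma, 2007, 21, Cal, 17), (Vega, Gamma, 2007, 21, Cal, 3), (Vega, Gamma, 2007, 21, Cal, 35)}
Projecting to mid, sid: {(2, 17), (2, 3), (2, 35), (21, 17), (21, 3), (21, 35), (29, 10), (29, 2), (35, 10), (35, 2), (7, 17), (7, 3), (7, 35)}
Selection mid > 12 and sid ≤ 17: {(21, 17), (21, 3), (29, 10), (29, 2), (35, 10), (35, 2)}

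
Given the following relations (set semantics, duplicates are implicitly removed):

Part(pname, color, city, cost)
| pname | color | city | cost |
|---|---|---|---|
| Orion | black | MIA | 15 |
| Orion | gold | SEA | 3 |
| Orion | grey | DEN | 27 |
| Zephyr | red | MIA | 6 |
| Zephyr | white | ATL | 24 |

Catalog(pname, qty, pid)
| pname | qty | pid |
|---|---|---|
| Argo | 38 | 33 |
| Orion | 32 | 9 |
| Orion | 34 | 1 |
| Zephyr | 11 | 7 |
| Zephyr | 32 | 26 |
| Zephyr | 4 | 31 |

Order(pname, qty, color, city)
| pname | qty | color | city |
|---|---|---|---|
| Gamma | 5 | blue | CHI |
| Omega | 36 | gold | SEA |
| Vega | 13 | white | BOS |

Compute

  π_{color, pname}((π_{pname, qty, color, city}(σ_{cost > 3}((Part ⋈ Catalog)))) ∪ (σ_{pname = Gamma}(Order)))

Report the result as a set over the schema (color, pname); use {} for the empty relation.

{(black, Orion), (blue, Gamma), (grey, Orion), (red, Zephyr), (white, Zephyr)}

Joining Part and Catalog on pname yields {(Orion, black, MIA, 15, 32, 9), (Orion, black, MIA, 15, 34, 1), (Orion, gold, SEA, 3, 32, 9), (Orion, gold, SEA, 3, 34, 1), (Orion, grey, DEN, 27, 32, 9), (Orion, grey, DEN, 27, 34, 1), (Zephyr, red, MIA, 6, 11, 7), (Zephyr, red, MIA, 6, 32, 26), (Zephyr, red, MIA, 6, 4, 31), (Zephyr, white, ATL, 24, 11, 7), (Zephyr, white, ATL, 24, 32, 26), (Zephyr, white, ATL, 24, 4, 31)}.
Apply σ_{cost > 3}; surviving tuples: {(Orion, black, MIA, 15, 32, 9), (Orion, black, MIA, 15, 34, 1), (Orion, grey, DEN, 27, 32, 9), (Orion, grey, DEN, 27, 34, 1), (Zephyr, red, MIA, 6, 11, 7), (Zephyr, red, MIA, 6, 32, 26), (Zephyr, red, MIA, 6, 4, 31), (Zephyr, white, ATL, 24, 11, 7), (Zephyr, white, ATL, 24, 32, 26), (Zephyr, white, ATL, 24, 4, 31)}
Keep only column(s) pname, qty, color, city: {(Orion, 32, black, MIA), (Orion, 32, grey, DEN), (Orion, 34, black, MIA), (Orion, 34, grey, DEN), (Zephyr, 11, red, MIA), (Zephyr, 11, white, ATL), (Zephyr, 32, red, MIA), (Zephyr, 32, white, ATL), (Zephyr, 4, red, MIA), (Zephyr, 4, white, ATL)}
Apply σ_{pname = Gamma}; surviving tuples: {(Gamma, 5, blue, CHI)}
Union: {(Orion, 32, black, MIA), (Orion, 32, grey, DEN), (Orion, 34, black, MIA), (Orion, 34, grey, DEN), (Zephyr, 11, red, MIA), (Zephyr, 11, white, ATL), (Zephyr, 32, red, MIA), (Zephyr, 32, white, ATL), (Zephyr, 4, red, MIA), (Zephyr, 4, white, ATL)} with {(Gamma, 5, blue, CHI)} → {(Gamma, 5, blue, CHI), (Orion, 32, black, MIA), (Orion, 32, grey, DEN), (Orion, 34, black, MIA), (Orion, 34, grey, DEN), (Zephyr, 11, red, MIA), (Zephyr, 11, white, ATL), (Zephyr, 32, red, MIA), (Zephyr, 32, white, ATL), (Zephyr, 4, red, MIA), (Zephyr, 4, white, ATL)}
Keep only column(s) color, pname (6 duplicate(s) eliminated): {(black, Orion), (blue, Gamma), (grey, Orion), (red, Zephyr), (white, Zephyr)}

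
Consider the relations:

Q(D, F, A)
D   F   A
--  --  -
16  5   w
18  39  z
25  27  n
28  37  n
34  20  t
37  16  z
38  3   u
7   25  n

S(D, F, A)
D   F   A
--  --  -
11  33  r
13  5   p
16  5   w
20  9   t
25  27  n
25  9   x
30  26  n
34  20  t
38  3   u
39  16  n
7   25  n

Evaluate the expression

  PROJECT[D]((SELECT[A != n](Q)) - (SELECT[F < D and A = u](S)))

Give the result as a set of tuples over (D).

σ[A != n]: keep tuples satisfying A != n → {(16, 5, w), (18, 39, z), (34, 20, t), (37, 16, z), (38, 3, u)}
σ[F < D and A = u]: keep tuples satisfying F < D and A = u → {(38, 3, u)}
Set difference of the two operands is {(16, 5, w), (18, 39, z), (34, 20, t), (37, 16, z)}.
Projecting to D: {16, 18, 34, 37}

{16, 18, 34, 37}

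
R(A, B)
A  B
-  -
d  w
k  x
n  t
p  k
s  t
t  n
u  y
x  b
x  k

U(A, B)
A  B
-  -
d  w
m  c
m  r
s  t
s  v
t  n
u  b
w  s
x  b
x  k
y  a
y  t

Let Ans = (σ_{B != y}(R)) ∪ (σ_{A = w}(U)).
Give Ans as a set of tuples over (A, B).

Apply σ_{B != y}; surviving tuples: {(d, w), (k, x), (n, t), (p, k), (s, t), (t, n), (x, b), (x, k)}
Apply σ_{A = w}; surviving tuples: {(w, s)}
Set union of the two operands is {(d, w), (k, x), (n, t), (p, k), (s, t), (t, n), (w, s), (x, b), (x, k)}.

{(d, w), (k, x), (n, t), (p, k), (s, t), (t, n), (w, s), (x, b), (x, k)}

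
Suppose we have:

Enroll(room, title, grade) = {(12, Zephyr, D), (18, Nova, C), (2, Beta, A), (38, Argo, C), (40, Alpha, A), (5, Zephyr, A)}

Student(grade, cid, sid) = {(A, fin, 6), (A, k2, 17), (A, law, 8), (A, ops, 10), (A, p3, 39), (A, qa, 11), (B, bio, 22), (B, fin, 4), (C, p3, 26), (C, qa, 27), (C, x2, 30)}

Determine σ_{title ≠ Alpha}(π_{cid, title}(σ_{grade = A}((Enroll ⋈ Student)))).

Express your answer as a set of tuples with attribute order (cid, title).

Enroll ⋈ Student (natural join on grade): {(18, Nova, C, p3, 26), (18, Nova, C, qa, 27), (18, Nova, C, x2, 30), (2, Beta, A, fin, 6), (2, Beta, A, k2, 17), (2, Beta, A, law, 8), (2, Beta, A, ops, 10), (2, Beta, A, p3, 39), (2, Beta, A, qa, 11), (38, Argo, C, p3, 26), (38, Argo, C, qa, 27), (38, Argo, C, x2, 30), (40, Alpha, A, fin, 6), (40, Alpha, A, k2, 17), (40, Alpha, A, law, 8), (40, Alpha, A, ops, 10), (40, Alpha, A, p3, 39), (40, Alpha, A, qa, 11), (5, Zephyr, A, fin, 6), (5, Zephyr, A, k2, 17), (5, Zephyr, A, law, 8), (5, Zephyr, A, ops, 10), (5, Zephyr, A, p3, 39), (5, Zephyr, A, qa, 11)}
Selection grade = A: {(2, Beta, A, fin, 6), (2, Beta, A, k2, 17), (2, Beta, A, law, 8), (2, Beta, A, ops, 10), (2, Beta, A, p3, 39), (2, Beta, A, qa, 11), (40, Alpha, A, fin, 6), (40, Alpha, A, k2, 17), (40, Alpha, A, law, 8), (40, Alpha, A, ops, 10), (40, Alpha, A, p3, 39), (40, Alpha, A, qa, 11), (5, Zephyr, A, fin, 6), (5, Zephyr, A, k2, 17), (5, Zephyr, A, law, 8), (5, Zephyr, A, ops, 10), (5, Zephyr, A, p3, 39), (5, Zephyr, A, qa, 11)}
π[cid, title]: project onto (cid, title) → {(fin, Alpha), (fin, Beta), (fin, Zephyr), (k2, Alpha), (k2, Beta), (k2, Zephyr), (law, Alpha), (law, Beta), (law, Zephyr), (ops, Alpha), (ops, Beta), (ops, Zephyr), (p3, Alpha), (p3, Beta), (p3, Zephyr), (qa, Alpha), (qa, Beta), (qa, Zephyr)}
Selection title ≠ Alpha: {(fin, Beta), (fin, Zephyr), (k2, Beta), (k2, Zephyr), (law, Beta), (law, Zephyr), (ops, Beta), (ops, Zephyr), (p3, Beta), (p3, Zephyr), (qa, Beta), (qa, Zephyr)}

{(fin, Beta), (fin, Zephyr), (k2, Beta), (k2, Zephyr), (law, Beta), (law, Zephyr), (ops, Beta), (ops, Zephyr), (p3, Beta), (p3, Zephyr), (qa, Beta), (qa, Zephyr)}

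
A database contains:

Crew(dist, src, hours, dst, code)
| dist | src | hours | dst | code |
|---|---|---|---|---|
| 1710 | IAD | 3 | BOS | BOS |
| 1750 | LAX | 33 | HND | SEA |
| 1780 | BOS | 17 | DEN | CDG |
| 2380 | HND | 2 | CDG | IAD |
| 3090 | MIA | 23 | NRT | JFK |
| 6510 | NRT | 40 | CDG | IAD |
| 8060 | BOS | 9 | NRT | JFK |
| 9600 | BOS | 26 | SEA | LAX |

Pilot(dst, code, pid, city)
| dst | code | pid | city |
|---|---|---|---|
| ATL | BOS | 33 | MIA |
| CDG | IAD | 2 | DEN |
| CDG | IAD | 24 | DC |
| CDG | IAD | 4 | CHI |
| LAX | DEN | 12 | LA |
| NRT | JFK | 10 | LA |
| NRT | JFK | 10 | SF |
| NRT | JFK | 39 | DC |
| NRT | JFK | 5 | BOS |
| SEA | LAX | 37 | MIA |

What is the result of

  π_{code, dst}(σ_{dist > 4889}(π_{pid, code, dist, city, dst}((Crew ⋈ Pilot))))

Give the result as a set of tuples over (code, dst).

{(IAD, CDG), (JFK, NRT), (LAX, SEA)}

Joining Crew and Pilot on dst, code yields {(2380, HND, 2, CDG, IAD, 2, DEN), (2380, HND, 2, CDG, IAD, 24, DC), (2380, HND, 2, CDG, IAD, 4, CHI), (3090, MIA, 23, NRT, JFK, 10, LA), (3090, MIA, 23, NRT, JFK, 10, SF), (3090, MIA, 23, NRT, JFK, 39, DC), (3090, MIA, 23, NRT, JFK, 5, BOS), (6510, NRT, 40, CDG, IAD, 2, DEN), (6510, NRT, 40, CDG, IAD, 24, DC), (6510, NRT, 40, CDG, IAD, 4, CHI), (8060, BOS, 9, NRT, JFK, 10, LA), (8060, BOS, 9, NRT, JFK, 10, SF), (8060, BOS, 9, NRT, JFK, 39, DC), (8060, BOS, 9, NRT, JFK, 5, BOS), (9600, BOS, 26, SEA, LAX, 37, MIA)}.
π[pid, code, dist, city, dst]: project onto (pid, code, dist, city, dst) → {(10, JFK, 3090, LA, NRT), (10, JFK, 3090, SF, NRT), (10, JFK, 8060, LA, NRT), (10, JFK, 8060, SF, NRT), (2, IAD, 2380, DEN, CDG), (2, IAD, 6510, DEN, CDG), (24, IAD, 2380, DC, CDG), (24, IAD, 6510, DC, CDG), (37, LAX, 9600, MIA, SEA), (39, JFK, 3090, DC, NRT), (39, JFK, 8060, DC, NRT), (4, IAD, 2380, CHI, CDG), (4, IAD, 6510, CHI, CDG), (5, JFK, 3090, BOS, NRT), (5, JFK, 8060, BOS, NRT)}
Filtering on dist > 4889 leaves {(10, JFK, 8060, LA, NRT), (10, JFK, 8060, SF, NRT), (2, IAD, 6510, DEN, CDG), (24, IAD, 6510, DC, CDG), (37, LAX, 9600, MIA, SEA), (39, JFK, 8060, DC, NRT), (4, IAD, 6510, CHI, CDG), (5, JFK, 8060, BOS, NRT)}.
π[code, dst]: project onto (code, dst) (5 duplicate(s) eliminated) → {(IAD, CDG), (JFK, NRT), (LAX, SEA)}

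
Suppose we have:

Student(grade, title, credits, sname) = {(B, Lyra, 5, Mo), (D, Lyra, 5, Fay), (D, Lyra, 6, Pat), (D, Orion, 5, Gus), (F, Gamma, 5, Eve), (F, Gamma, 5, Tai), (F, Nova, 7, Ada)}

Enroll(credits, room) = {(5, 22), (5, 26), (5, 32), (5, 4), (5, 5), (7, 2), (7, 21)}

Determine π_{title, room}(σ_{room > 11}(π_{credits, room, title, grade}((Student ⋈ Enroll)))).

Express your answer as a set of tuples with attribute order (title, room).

{(Gamma, 22), (Gamma, 26), (Gamma, 32), (Lyra, 22), (Lyra, 26), (Lyra, 32), (Nova, 21), (Orion, 22), (Orion, 26), (Orion, 32)}

Joining Student and Enroll on credits yields {(B, Lyra, 5, Mo, 22), (B, Lyra, 5, Mo, 26), (B, Lyra, 5, Mo, 32), (B, Lyra, 5, Mo, 4), (B, Lyra, 5, Mo, 5), (D, Lyra, 5, Fay, 22), (D, Lyra, 5, Fay, 26), (D, Lyra, 5, Fay, 32), (D, Lyra, 5, Fay, 4), (D, Lyra, 5, Fay, 5), (D, Orion, 5, Gus, 22), (D, Orion, 5, Gus, 26), (D, Orion, 5, Gus, 32), (D, Orion, 5, Gus, 4), (D, Orion, 5, Gus, 5), (F, Gamma, 5, Eve, 22), (F, Gamma, 5, Eve, 26), (F, Gamma, 5, Eve, 32), (F, Gamma, 5, Eve, 4), (F, Gamma, 5, Eve, 5), (F, Gamma, 5, Tai, 22), (F, Gamma, 5, Tai, 26), (F, Gamma, 5, Tai, 32), (F, Gamma, 5, Tai, 4), (F, Gamma, 5, Tai, 5), (F, Nova, 7, Ada, 2), (F, Nova, 7, Ada, 21)}.
Projecting to credits, room, title, grade (5 duplicate(s) eliminated): {(5, 22, Gamma, F), (5, 22, Lyra, B), (5, 22, Lyra, D), (5, 22, Orion, D), (5, 26, Gamma, F), (5, 26, Lyra, B), (5, 26, Lyra, D), (5, 26, Orion, D), (5, 32, Gamma, F), (5, 32, Lyra, B), (5, 32, Lyra, D), (5, 32, Orion, D), (5, 4, Gamma, F), (5, 4, Lyra, B), (5, 4, Lyra, D), (5, 4, Orion, D), (5, 5, Gamma, F), (5, 5, Lyra, B), (5, 5, Lyra, D), (5, 5, Orion, D), (7, 2, Nova, F), (7, 21, Nova, F)}
σ[room > 11]: keep tuples satisfying room > 11 → {(5, 22, Gamma, F), (5, 22, Lyra, B), (5, 22, Lyra, D), (5, 22, Orion, D), (5, 26, Gamma, F), (5, 26, Lyra, B), (5, 26, Lyra, D), (5, 26, Orion, D), (5, 32, Gamma, F), (5, 32, Lyra, B), (5, 32, Lyra, D), (5, 32, Orion, D), (7, 21, Nova, F)}
Projecting to title, room (3 duplicate(s) eliminated): {(Gamma, 22), (Gamma, 26), (Gamma, 32), (Lyra, 22), (Lyra, 26), (Lyra, 32), (Nova, 21), (Orion, 22), (Orion, 26), (Orion, 32)}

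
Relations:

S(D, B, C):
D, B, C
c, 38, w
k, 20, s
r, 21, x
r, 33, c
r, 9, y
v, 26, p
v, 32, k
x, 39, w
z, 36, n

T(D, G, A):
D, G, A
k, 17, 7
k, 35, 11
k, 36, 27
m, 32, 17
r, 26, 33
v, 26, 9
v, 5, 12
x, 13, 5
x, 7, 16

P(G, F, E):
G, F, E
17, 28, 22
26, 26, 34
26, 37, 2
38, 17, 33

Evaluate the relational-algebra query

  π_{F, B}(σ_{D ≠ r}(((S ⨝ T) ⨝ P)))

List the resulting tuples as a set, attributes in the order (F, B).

Joining S and T on D yields {(k, 20, s, 17, 7), (k, 20, s, 35, 11), (k, 20, s, 36, 27), (r, 21, x, 26, 33), (r, 33, c, 26, 33), (r, 9, y, 26, 33), (v, 26, p, 26, 9), (v, 26, p, 5, 12), (v, 32, k, 26, 9), (v, 32, k, 5, 12), (x, 39, w, 13, 5), (x, 39, w, 7, 16)}.
Joining (S ⨝ T) and P on G yields {(k, 20, s, 17, 7, 28, 22), (r, 21, x, 26, 33, 26, 34), (r, 21, x, 26, 33, 37, 2), (r, 33, c, 26, 33, 26, 34), (r, 33, c, 26, 33, 37, 2), (r, 9, y, 26, 33, 26, 34), (r, 9, y, 26, 33, 37, 2), (v, 26, p, 26, 9, 26, 34), (v, 26, p, 26, 9, 37, 2), (v, 32, k, 26, 9, 26, 34), (v, 32, k, 26, 9, 37, 2)}.
Apply σ_{D ≠ r}; surviving tuples: {(k, 20, s, 17, 7, 28, 22), (v, 26, p, 26, 9, 26, 34), (v, 26, p, 26, 9, 37, 2), (v, 32, k, 26, 9, 26, 34), (v, 32, k, 26, 9, 37, 2)}
Projecting to F, B: {(26, 26), (26, 32), (28, 20), (37, 26), (37, 32)}

{(26, 26), (26, 32), (28, 20), (37, 26), (37, 32)}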